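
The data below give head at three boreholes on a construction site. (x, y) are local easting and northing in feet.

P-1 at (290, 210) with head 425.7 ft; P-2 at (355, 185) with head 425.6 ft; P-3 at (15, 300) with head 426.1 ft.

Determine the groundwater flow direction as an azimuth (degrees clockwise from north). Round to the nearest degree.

146°

With h = a·x + b·y + c and P-1 as origin, the differences give:
  65·a + (-25)·b = -0.1
  (-275)·a + 90·b = +0.4
Eliminate b (×90 and ×(-25), subtract): -1025·a = 1.00 → a = ∂h/∂x = -0.0009756
Back-substitute: b = ∂h/∂y = +0.001463.
Flow direction (−∇h) has components (+0.0009756 E, -0.001463 N).
Azimuth = atan2(E, N) = atan2(+0.0009756, -0.001463) = 146.3° ≈ 146°.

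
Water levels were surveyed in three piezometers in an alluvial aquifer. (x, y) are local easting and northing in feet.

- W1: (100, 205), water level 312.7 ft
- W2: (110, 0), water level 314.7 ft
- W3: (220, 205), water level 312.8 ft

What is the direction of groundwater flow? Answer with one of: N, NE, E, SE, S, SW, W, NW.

Differences from W1: to W2 (Δx, Δy, Δh) = (10, -205, +2.0); to W3 = (120, 0, +0.1).
Solve a·Δx + b·Δy = Δh: det = 10·0 − 120·(-205) = 24600.
∂h/∂x = [(+2.0)·0 − (+0.1)·(-205)] / 24600 = +0.0008333
∂h/∂y = [10·(+0.1) − 120·(+2.0)] / 24600 = -0.009715
Flow = −∇h = (-0.0008333 east, +0.009715 north), which points north.

N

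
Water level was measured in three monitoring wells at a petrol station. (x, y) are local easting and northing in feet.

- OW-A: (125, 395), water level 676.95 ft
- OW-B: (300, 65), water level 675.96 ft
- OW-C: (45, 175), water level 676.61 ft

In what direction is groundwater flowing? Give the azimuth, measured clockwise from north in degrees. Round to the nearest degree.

Differences from OW-A: to OW-B (Δx, Δy, Δh) = (175, -330, -0.99); to OW-C = (-80, -220, -0.34).
Determinant of the coordinate differences = 175·(-220) − (-80)·(-330) = -64900.
∂h/∂x = [(-0.99)·(-220) − (-0.34)·(-330)] / -64900 = -0.001627
∂h/∂y = [175·(-0.34) − (-80)·(-0.99)] / -64900 = +0.002137
Flow direction (−∇h) has components (+0.001627 E, -0.002137 N).
Azimuth = atan2(E, N) = atan2(+0.001627, -0.002137) = 142.7° ≈ 143°.

143°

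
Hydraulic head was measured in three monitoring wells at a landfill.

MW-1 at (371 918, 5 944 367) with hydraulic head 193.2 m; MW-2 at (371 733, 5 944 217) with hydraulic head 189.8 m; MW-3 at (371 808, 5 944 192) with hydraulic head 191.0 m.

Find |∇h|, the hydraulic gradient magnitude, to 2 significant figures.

Taking MW-1 as reference: MW-2−MW-1 = (-185, -150, -3.4); MW-3−MW-1 = (-110, -175, -2.2).
Determinant of the coordinate differences = (-185)·(-175) − (-110)·(-150) = 15875.
∂h/∂x = [(-3.4)·(-175) − (-2.2)·(-150)] / 15875 = +0.01669
∂h/∂y = [(-185)·(-2.2) − (-110)·(-3.4)] / 15875 = +0.002079
|∇h| = √(0.01669² + 0.002079²) = 0.01682

0.017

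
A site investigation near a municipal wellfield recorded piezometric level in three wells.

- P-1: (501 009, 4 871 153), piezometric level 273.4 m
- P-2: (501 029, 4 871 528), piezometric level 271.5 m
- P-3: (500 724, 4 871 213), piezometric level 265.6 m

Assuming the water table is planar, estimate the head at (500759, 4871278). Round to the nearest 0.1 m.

266.1 m

With h = a·x + b·y + c and P-1 as origin, the differences give:
  20·a + 375·b = -1.9
  (-285)·a + 60·b = -7.8
Eliminate b (×60 and ×375, subtract): 108075·a = 2811.00 → a = ∂h/∂x = +0.02601
Back-substitute: b = ∂h/∂y = -0.006454.
h(500759, 4871278) = 273.4 + (+0.02601)·(-250) + (-0.006454)·(125) = 273.4 -6.502 -0.807 = 266.091 m.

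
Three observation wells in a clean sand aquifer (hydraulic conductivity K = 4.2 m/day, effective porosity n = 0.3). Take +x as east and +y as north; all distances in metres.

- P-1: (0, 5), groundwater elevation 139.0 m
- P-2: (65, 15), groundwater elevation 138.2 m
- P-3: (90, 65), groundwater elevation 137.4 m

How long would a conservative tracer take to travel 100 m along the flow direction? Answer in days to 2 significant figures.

With h = a·x + b·y + c and P-1 as origin, the differences give:
  65·a + 10·b = -0.8
  90·a + 60·b = -1.6
Eliminate b (×60 and ×10, subtract): 3000·a = -32.00 → a = ∂h/∂x = -0.01067
Back-substitute: b = ∂h/∂y = -0.01067.
|∇h| = √(-0.01067² + -0.01067²) = 0.01509
Seepage velocity v = K·i/n = 4.2 × 0.01509 / 0.3 = 0.2113 m/day.
t = 100 / 0.2113 = 473.3 days.

470 days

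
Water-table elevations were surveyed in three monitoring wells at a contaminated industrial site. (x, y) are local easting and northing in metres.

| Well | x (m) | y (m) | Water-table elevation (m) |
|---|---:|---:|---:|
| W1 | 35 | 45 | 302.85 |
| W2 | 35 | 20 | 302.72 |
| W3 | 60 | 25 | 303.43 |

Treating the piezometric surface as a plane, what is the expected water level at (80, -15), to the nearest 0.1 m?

Differences from W1: to W2 (Δx, Δy, Δh) = (0, -25, -0.13); to W3 = (25, -20, +0.58).
Determinant of the coordinate differences = 0·(-20) − 25·(-25) = 625.
∂h/∂x = [(-0.13)·(-20) − (+0.58)·(-25)] / 625 = +0.02736
∂h/∂y = [0·(+0.58) − 25·(-0.13)] / 625 = +0.005200
h(80, -15) = 302.85 + (+0.02736)·(45) + (+0.005200)·(-60) = 302.85 +1.231 -0.312 = 303.769 m.

303.8 m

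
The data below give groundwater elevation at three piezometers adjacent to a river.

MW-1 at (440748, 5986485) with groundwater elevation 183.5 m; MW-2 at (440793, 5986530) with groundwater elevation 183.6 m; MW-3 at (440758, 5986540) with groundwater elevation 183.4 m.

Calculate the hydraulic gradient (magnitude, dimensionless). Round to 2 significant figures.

0.0056

Taking MW-1 as reference: MW-2−MW-1 = (45, 45, +0.1); MW-3−MW-1 = (10, 55, -0.1).
Determinant of the coordinate differences = 45·55 − 10·45 = 2025.
∂h/∂x = [(+0.1)·55 − (-0.1)·45] / 2025 = +0.004938
∂h/∂y = [45·(-0.1) − 10·(+0.1)] / 2025 = -0.002716
|∇h| = √(0.004938² + -0.002716²) = 0.005636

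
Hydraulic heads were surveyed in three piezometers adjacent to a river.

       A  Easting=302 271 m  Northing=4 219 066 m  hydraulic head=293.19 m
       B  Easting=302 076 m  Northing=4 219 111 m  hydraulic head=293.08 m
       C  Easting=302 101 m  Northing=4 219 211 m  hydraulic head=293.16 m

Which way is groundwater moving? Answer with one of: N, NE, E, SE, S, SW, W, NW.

SW

Differences from A: to B (Δx, Δy, Δh) = (-195, 45, -0.11); to C = (-170, 145, -0.03).
Solve a·Δx + b·Δy = Δh: det = (-195)·145 − (-170)·45 = -20625.
∂h/∂x = [(-0.11)·145 − (-0.03)·45] / -20625 = +0.0007079
∂h/∂y = [(-195)·(-0.03) − (-170)·(-0.11)] / -20625 = +0.0006230
Flow = −∇h = (-0.0007079 east, -0.0006230 north), which points southwest.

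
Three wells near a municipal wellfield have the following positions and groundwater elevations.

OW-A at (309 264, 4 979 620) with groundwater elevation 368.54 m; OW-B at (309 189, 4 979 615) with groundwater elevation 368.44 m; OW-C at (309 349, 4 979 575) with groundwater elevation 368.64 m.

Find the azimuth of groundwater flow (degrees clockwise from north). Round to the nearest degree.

Taking OW-A as reference: OW-B−OW-A = (-75, -5, -0.10); OW-C−OW-A = (85, -45, +0.10).
Determinant of the coordinate differences = (-75)·(-45) − 85·(-5) = 3800.
∂h/∂x = [(-0.10)·(-45) − (+0.10)·(-5)] / 3800 = +0.001316
∂h/∂y = [(-75)·(+0.10) − 85·(-0.10)] / 3800 = +0.0002632
Flow direction (−∇h) has components (-0.001316 E, -0.0002632 N).
Azimuth = atan2(E, N) = atan2(-0.001316, -0.0002632) = 258.7° ≈ 259°.

259°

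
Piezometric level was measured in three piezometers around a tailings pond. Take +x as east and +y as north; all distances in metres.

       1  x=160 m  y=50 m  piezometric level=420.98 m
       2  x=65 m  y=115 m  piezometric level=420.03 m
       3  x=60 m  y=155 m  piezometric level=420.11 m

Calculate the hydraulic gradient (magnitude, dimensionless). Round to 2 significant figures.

Differences from 1: to 2 (Δx, Δy, Δh) = (-95, 65, -0.95); to 3 = (-100, 105, -0.87).
Determinant of the coordinate differences = (-95)·105 − (-100)·65 = -3475.
∂h/∂x = [(-0.95)·105 − (-0.87)·65] / -3475 = +0.01243
∂h/∂y = [(-95)·(-0.87) − (-100)·(-0.95)] / -3475 = +0.003554
|∇h| = √(0.01243² + 0.003554²) = 0.01293

0.013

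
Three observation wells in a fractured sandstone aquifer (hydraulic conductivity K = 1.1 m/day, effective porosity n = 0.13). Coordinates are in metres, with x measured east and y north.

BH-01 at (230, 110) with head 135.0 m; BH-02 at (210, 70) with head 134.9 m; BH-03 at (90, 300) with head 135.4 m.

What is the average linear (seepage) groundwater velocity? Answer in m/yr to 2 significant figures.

7.3 m/yr

Taking BH-01 as reference: BH-02−BH-01 = (-20, -40, -0.1); BH-03−BH-01 = (-140, 190, +0.4).
Determinant of the coordinate differences = (-20)·190 − (-140)·(-40) = -9400.
∂h/∂x = [(-0.1)·190 − (+0.4)·(-40)] / -9400 = +0.0003191
∂h/∂y = [(-20)·(+0.4) − (-140)·(-0.1)] / -9400 = +0.002340
|∇h| = √(0.0003191² + 0.002340²) = 0.002362
Seepage velocity v = K·i/n = 1.1 × 0.002362 / 0.13 = 0.01999 m/day = 7.301 m/yr.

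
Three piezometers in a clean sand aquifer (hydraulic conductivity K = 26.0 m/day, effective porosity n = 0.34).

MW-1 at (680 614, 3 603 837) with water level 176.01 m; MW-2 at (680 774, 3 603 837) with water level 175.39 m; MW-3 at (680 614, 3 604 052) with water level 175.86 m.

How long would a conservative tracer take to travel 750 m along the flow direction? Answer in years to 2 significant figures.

∂h/∂x = (175.39 − 176.01) / (680774 − 680614) = -0.003875
∂h/∂y = (175.86 − 176.01) / (3604052 − 3603837) = -0.0006977
|∇h| = √(-0.003875² + -0.0006977²) = 0.003937
Seepage velocity v = K·i/n = 26.0 × 0.003937 / 0.34 = 0.3011 m/day.
t = 750 / 0.3011 = 2491 days = 6.82 years.

6.8 years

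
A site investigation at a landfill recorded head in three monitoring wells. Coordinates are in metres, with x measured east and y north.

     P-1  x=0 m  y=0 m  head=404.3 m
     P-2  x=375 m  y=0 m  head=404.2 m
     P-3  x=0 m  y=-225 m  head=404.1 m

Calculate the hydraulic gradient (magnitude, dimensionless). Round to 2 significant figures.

∂h/∂x = (404.2 − 404.3) / (375 − 0) = -0.0002667
∂h/∂y = (404.1 − 404.3) / (-225 − 0) = +0.0008889
|∇h| = √(-0.0002667² + 0.0008889²) = 0.000928

0.00093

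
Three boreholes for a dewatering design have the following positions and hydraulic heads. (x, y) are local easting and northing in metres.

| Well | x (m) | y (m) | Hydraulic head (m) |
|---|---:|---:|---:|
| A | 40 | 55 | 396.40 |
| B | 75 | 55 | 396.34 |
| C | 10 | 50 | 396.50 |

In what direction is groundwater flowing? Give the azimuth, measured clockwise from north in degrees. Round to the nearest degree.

Differences from A: to B (Δx, Δy, Δh) = (35, 0, -0.06); to C = (-30, -5, +0.10).
Solve a·Δx + b·Δy = Δh: det = 35·(-5) − (-30)·0 = -175.
∂h/∂x = [(-0.06)·(-5) − (+0.10)·0] / -175 = -0.001714
∂h/∂y = [35·(+0.10) − (-30)·(-0.06)] / -175 = -0.009714
Flow direction (−∇h) has components (+0.001714 E, +0.009714 N).
Azimuth = atan2(E, N) = atan2(+0.001714, +0.009714) = 10.0° ≈ 010°.

010°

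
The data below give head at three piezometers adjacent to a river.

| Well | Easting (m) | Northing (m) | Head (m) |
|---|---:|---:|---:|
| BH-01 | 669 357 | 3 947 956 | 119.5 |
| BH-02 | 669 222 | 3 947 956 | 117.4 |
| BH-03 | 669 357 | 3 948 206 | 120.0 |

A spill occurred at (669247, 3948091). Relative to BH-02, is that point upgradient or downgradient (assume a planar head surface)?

∂h/∂x = (117.4 − 119.5) / (669222 − 669357) = +0.01556
∂h/∂y = (120.0 − 119.5) / (3948206 − 3947956) = +0.002000
Head at (669247, 3948091) = 119.5 + (+0.01556)·(-110) + (+0.002000)·(135) = 118.06 m.
That is higher than the 117.4 m at BH-02, so the point is upgradient.

upgradient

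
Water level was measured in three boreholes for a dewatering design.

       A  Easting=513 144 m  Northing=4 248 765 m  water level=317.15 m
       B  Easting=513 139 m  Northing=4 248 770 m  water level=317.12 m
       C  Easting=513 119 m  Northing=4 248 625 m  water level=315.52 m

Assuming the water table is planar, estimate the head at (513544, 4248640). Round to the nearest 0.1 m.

322.0 m

Taking A as reference: B−A = (-5, 5, -0.03); C−A = (-25, -140, -1.63).
Determinant of the coordinate differences = (-5)·(-140) − (-25)·5 = 825.
∂h/∂x = [(-0.03)·(-140) − (-1.63)·5] / 825 = +0.01497
∂h/∂y = [(-5)·(-1.63) − (-25)·(-0.03)] / 825 = +0.008970
h(513544, 4248640) = 317.15 + (+0.01497)·(400) + (+0.008970)·(-125) = 317.15 +5.988 -1.121 = 322.017 m.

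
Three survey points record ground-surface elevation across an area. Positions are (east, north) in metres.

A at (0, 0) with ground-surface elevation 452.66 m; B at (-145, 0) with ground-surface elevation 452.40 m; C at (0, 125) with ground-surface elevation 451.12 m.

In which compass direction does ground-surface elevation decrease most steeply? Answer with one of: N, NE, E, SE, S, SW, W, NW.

N

∂z/∂x = (452.40 − 452.66) / (-145 − 0) = +0.001793
∂z/∂y = (451.12 − 452.66) / (125 − 0) = -0.01232
Steepest decrease is along −∇f = (-0.001793 E, +0.01232 N) → north.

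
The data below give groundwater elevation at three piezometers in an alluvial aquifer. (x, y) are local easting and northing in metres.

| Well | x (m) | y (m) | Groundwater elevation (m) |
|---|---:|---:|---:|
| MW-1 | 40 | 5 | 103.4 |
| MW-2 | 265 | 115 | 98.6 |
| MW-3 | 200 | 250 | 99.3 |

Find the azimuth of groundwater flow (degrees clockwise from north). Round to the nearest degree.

Differences from MW-1: to MW-2 (Δx, Δy, Δh) = (225, 110, -4.8); to MW-3 = (160, 245, -4.1).
Determinant of the coordinate differences = 225·245 − 160·110 = 37525.
∂h/∂x = [(-4.8)·245 − (-4.1)·110] / 37525 = -0.01932
∂h/∂y = [225·(-4.1) − 160·(-4.8)] / 37525 = -0.004117
Flow direction (−∇h) has components (+0.01932 E, +0.004117 N).
Azimuth = atan2(E, N) = atan2(+0.01932, +0.004117) = 78.0° ≈ 078°.

078°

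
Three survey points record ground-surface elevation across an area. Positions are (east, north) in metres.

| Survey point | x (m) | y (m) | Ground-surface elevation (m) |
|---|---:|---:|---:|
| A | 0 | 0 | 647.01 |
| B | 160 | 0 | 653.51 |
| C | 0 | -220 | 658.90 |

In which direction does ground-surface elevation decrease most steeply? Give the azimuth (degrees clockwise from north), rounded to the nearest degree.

∂z/∂x = (653.51 − 647.01) / (160 − 0) = +0.04063
∂z/∂y = (658.90 − 647.01) / (-220 − 0) = -0.05405
Steepest decrease is along −∇f: components (-0.04063 E, +0.05405 N).
Azimuth = atan2(-0.04063, +0.05405) = 323.1° ≈ 323°.

323°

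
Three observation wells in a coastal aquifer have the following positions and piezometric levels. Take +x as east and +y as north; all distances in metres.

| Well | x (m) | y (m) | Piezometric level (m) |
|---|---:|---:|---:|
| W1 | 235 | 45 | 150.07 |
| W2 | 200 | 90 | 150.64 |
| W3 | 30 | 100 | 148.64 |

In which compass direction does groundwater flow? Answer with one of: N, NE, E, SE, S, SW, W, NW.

Taking W1 as reference: W2−W1 = (-35, 45, +0.57); W3−W1 = (-205, 55, -1.43).
Determinant of the coordinate differences = (-35)·55 − (-205)·45 = 7300.
∂h/∂x = [(+0.57)·55 − (-1.43)·45] / 7300 = +0.01311
∂h/∂y = [(-35)·(-1.43) − (-205)·(+0.57)] / 7300 = +0.02286
Flow = −∇h = (-0.01311 east, -0.02286 north), which points southwest.

SW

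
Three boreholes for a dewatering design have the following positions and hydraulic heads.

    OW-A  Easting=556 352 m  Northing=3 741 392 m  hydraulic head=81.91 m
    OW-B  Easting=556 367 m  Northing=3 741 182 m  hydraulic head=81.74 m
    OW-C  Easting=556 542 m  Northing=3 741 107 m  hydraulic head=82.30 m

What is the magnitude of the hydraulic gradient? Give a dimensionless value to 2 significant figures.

0.0038

Taking OW-A as reference: OW-B−OW-A = (15, -210, -0.17); OW-C−OW-A = (190, -285, +0.39).
Determinant of the coordinate differences = 15·(-285) − 190·(-210) = 35625.
∂h/∂x = [(-0.17)·(-285) − (+0.39)·(-210)] / 35625 = +0.003659
∂h/∂y = [15·(+0.39) − 190·(-0.17)] / 35625 = +0.001071
|∇h| = √(0.003659² + 0.001071²) = 0.003813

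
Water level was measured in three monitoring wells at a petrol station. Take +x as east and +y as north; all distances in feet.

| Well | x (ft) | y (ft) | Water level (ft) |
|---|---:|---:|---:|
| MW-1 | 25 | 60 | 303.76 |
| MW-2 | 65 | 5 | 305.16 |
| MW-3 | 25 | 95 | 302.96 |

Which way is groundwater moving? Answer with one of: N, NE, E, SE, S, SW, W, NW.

With h = a·x + b·y + c and MW-1 as origin, the differences give:
  40·a + (-55)·b = +1.40
  0·a + 35·b = -0.80
Eliminate b (×35 and ×(-55), subtract): 1400·a = 5.000 → a = ∂h/∂x = +0.003571
Back-substitute: b = ∂h/∂y = -0.02286.
Flow = −∇h = (-0.003571 east, +0.02286 north), which points north.

N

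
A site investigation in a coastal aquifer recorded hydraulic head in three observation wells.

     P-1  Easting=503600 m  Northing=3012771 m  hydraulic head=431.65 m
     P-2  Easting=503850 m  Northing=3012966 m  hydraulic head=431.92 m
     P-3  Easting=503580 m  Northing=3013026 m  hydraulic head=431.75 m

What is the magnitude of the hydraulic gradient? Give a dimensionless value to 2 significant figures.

Taking P-1 as reference: P-2−P-1 = (250, 195, +0.27); P-3−P-1 = (-20, 255, +0.10).
Determinant of the coordinate differences = 250·255 − (-20)·195 = 67650.
∂h/∂x = [(+0.27)·255 − (+0.10)·195] / 67650 = +0.0007295
∂h/∂y = [250·(+0.10) − (-20)·(+0.27)] / 67650 = +0.0004494
|∇h| = √(0.0007295² + 0.0004494²) = 0.0008568

0.00086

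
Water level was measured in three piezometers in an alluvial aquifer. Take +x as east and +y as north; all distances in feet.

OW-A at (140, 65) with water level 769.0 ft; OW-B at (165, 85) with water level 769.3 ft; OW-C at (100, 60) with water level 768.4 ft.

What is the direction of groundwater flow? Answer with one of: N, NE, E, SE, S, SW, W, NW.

Three-point gradient (reference OW-A): Δ to OW-B = (25, 20, +0.3), Δ to OW-C = (-40, -5, -0.6).
∂h/∂x = +0.01556, ∂h/∂y = -0.004444 (det = 675).
Flow = −∇h = (-0.01556 east, +0.004444 north), which points west.

W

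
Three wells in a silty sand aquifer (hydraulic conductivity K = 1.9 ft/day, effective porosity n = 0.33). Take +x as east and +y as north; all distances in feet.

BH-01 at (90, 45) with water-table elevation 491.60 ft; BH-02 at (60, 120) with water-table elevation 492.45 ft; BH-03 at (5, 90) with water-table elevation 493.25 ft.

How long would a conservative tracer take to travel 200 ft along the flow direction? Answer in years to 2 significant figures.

With h = a·x + b·y + c and BH-01 as origin, the differences give:
  (-30)·a + 75·b = +0.85
  (-85)·a + 45·b = +1.65
Eliminate b (×45 and ×75, subtract): 5025·a = -85.500 → a = ∂h/∂x = -0.01701
Back-substitute: b = ∂h/∂y = +0.004527.
|∇h| = √(-0.01701² + 0.004527²) = 0.0176
Seepage velocity v = K·i/n = 1.9 × 0.0176 / 0.33 = 0.1013 ft/day.
t = 200 / 0.1013 = 1974 days = 5.4 years.

5.4 years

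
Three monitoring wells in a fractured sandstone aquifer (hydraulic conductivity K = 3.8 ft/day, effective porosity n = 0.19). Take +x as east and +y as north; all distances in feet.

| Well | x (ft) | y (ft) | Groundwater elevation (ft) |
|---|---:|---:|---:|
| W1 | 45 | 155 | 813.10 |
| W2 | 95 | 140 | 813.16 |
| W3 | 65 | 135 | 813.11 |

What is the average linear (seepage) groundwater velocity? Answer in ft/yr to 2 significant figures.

Differences from W1: to W2 (Δx, Δy, Δh) = (50, -15, +0.06); to W3 = (20, -20, +0.01).
Solve a·Δx + b·Δy = Δh: det = 50·(-20) − 20·(-15) = -700.
∂h/∂x = [(+0.06)·(-20) − (+0.01)·(-15)] / -700 = +0.001500
∂h/∂y = [50·(+0.01) − 20·(+0.06)] / -700 = +0.0010000
|∇h| = √(0.001500² + 0.0010000²) = 0.001803
Seepage velocity v = K·i/n = 3.8 × 0.001803 / 0.19 = 0.03606 ft/day = 13.17 ft/yr.

13 ft/yr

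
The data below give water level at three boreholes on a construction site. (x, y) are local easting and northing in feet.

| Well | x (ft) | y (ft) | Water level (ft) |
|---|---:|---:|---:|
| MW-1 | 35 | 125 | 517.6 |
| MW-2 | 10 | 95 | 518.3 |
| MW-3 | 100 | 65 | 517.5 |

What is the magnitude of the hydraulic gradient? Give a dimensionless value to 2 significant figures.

With h = a·x + b·y + c and MW-1 as origin, the differences give:
  (-25)·a + (-30)·b = +0.7
  65·a + (-60)·b = -0.1
Eliminate b (×(-60) and ×(-30), subtract): 3450·a = -45.00 → a = ∂h/∂x = -0.01304
Back-substitute: b = ∂h/∂y = -0.01246.
|∇h| = √(-0.01304² + -0.01246²) = 0.01804

0.018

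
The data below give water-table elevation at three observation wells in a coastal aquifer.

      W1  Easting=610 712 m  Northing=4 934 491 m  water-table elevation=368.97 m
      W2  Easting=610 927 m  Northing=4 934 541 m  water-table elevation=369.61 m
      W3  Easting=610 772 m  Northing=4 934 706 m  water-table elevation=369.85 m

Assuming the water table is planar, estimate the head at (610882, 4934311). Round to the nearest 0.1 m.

With h = a·x + b·y + c and W1 as origin, the differences give:
  215·a + 50·b = +0.64
  60·a + 215·b = +0.88
Eliminate b (×215 and ×50, subtract): 43225·a = 93.600 → a = ∂h/∂x = +0.002165
Back-substitute: b = ∂h/∂y = +0.003489.
h(610882, 4934311) = 368.97 + (+0.002165)·(170) + (+0.003489)·(-180) = 368.97 +0.368 -0.628 = 368.710 m.

368.7 m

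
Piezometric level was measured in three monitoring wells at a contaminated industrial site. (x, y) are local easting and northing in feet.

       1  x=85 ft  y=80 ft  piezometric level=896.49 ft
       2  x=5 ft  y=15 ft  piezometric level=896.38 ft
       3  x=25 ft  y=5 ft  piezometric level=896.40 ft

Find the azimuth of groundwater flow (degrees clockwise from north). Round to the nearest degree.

Differences from 1: to 2 (Δx, Δy, Δh) = (-80, -65, -0.11); to 3 = (-60, -75, -0.09).
Solve a·Δx + b·Δy = Δh: det = (-80)·(-75) − (-60)·(-65) = 2100.
∂h/∂x = [(-0.11)·(-75) − (-0.09)·(-65)] / 2100 = +0.001143
∂h/∂y = [(-80)·(-0.09) − (-60)·(-0.11)] / 2100 = +0.0002857
Flow direction (−∇h) has components (-0.001143 E, -0.0002857 N).
Azimuth = atan2(E, N) = atan2(-0.001143, -0.0002857) = 256.0° ≈ 256°.

256°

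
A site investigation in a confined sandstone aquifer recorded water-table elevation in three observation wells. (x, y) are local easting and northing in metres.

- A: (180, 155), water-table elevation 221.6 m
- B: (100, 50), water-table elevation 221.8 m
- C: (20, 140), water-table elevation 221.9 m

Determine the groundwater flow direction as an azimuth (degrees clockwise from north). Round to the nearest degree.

With h = a·x + b·y + c and A as origin, the differences give:
  (-80)·a + (-105)·b = +0.2
  (-160)·a + (-15)·b = +0.3
Eliminate b (×(-15) and ×(-105), subtract): -15600·a = 28.50 → a = ∂h/∂x = -0.001827
Back-substitute: b = ∂h/∂y = -0.0005128.
Flow direction (−∇h) has components (+0.001827 E, +0.0005128 N).
Azimuth = atan2(E, N) = atan2(+0.001827, +0.0005128) = 74.3° ≈ 074°.

074°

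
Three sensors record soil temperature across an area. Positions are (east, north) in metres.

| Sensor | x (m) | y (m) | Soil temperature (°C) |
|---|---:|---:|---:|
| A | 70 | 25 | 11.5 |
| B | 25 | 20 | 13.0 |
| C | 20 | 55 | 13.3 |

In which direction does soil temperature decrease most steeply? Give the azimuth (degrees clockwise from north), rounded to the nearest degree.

096°

Differences from A: to B (Δx, Δy, Δh) = (-45, -5, +1.5); to C = (-50, 30, +1.8).
Solve a·Δx + b·Δy = ΔT: det = (-45)·30 − (-50)·(-5) = -1600.
∂T/∂x = [(+1.5)·30 − (+1.8)·(-5)] / -1600 = -0.03375
∂T/∂y = [(-45)·(+1.8) − (-50)·(+1.5)] / -1600 = +0.003750
Steepest decrease is along −∇f: components (+0.03375 E, -0.003750 N).
Azimuth = atan2(+0.03375, -0.003750) = 96.3° ≈ 096°.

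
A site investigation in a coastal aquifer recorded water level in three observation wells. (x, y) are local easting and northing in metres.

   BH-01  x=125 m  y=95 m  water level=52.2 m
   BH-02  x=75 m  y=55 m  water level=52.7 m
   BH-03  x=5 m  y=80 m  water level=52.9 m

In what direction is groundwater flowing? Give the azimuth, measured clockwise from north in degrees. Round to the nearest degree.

039°

Taking BH-01 as reference: BH-02−BH-01 = (-50, -40, +0.5); BH-03−BH-01 = (-120, -15, +0.7).
Solve a·Δx + b·Δy = Δh: det = (-50)·(-15) − (-120)·(-40) = -4050.
∂h/∂x = [(+0.5)·(-15) − (+0.7)·(-40)] / -4050 = -0.005062
∂h/∂y = [(-50)·(+0.7) − (-120)·(+0.5)] / -4050 = -0.006173
Flow direction (−∇h) has components (+0.005062 E, +0.006173 N).
Azimuth = atan2(E, N) = atan2(+0.005062, +0.006173) = 39.4° ≈ 039°.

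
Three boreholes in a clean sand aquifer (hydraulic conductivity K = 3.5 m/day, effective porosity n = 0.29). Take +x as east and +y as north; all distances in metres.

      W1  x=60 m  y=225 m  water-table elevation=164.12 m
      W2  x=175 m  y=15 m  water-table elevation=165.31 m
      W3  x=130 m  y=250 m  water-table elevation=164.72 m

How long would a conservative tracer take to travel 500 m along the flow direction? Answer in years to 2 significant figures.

Differences from W1: to W2 (Δx, Δy, Δh) = (115, -210, +1.19); to W3 = (70, 25, +0.60).
Solve a·Δx + b·Δy = Δh: det = 115·25 − 70·(-210) = 17575.
∂h/∂x = [(+1.19)·25 − (+0.60)·(-210)] / 17575 = +0.008862
∂h/∂y = [115·(+0.60) − 70·(+1.19)] / 17575 = -0.0008137
|∇h| = √(0.008862² + -0.0008137²) = 0.008899
Seepage velocity v = K·i/n = 3.5 × 0.008899 / 0.29 = 0.1074 m/day.
t = 500 / 0.1074 = 4655 days = 12.7 years.

13 years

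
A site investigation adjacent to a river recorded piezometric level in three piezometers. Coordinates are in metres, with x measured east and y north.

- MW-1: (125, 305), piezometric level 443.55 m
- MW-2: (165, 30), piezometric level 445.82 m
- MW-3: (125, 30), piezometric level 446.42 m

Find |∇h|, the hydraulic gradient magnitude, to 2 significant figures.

Taking MW-1 as reference: MW-2−MW-1 = (40, -275, +2.27); MW-3−MW-1 = (0, -275, +2.87).
Determinant of the coordinate differences = 40·(-275) − 0·(-275) = -11000.
∂h/∂x = [(+2.27)·(-275) − (+2.87)·(-275)] / -11000 = -0.01500
∂h/∂y = [40·(+2.87) − 0·(+2.27)] / -11000 = -0.01044
|∇h| = √(-0.01500² + -0.01044²) = 0.01828

0.018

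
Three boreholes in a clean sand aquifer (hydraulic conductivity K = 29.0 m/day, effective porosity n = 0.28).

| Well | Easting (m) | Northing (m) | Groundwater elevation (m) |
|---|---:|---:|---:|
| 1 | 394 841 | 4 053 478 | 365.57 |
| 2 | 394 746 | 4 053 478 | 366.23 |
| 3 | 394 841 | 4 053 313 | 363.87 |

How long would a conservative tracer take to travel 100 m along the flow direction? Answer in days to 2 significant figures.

78 days

∂h/∂x = (366.23 − 365.57) / (394746 − 394841) = -0.006947
∂h/∂y = (363.87 − 365.57) / (4053313 − 4053478) = +0.01030
|∇h| = √(-0.006947² + 0.01030²) = 0.01242
Seepage velocity v = K·i/n = 29.0 × 0.01242 / 0.28 = 1.286 m/day.
t = 100 / 1.286 = 77.76 days.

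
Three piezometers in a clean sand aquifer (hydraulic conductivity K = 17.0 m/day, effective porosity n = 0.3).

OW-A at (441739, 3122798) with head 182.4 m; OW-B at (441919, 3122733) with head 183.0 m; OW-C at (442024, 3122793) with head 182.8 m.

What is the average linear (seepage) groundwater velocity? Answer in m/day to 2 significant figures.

0.33 m/day

Taking OW-A as reference: OW-B−OW-A = (180, -65, +0.6); OW-C−OW-A = (285, -5, +0.4).
Solve a·Δx + b·Δy = Δh: det = 180·(-5) − 285·(-65) = 17625.
∂h/∂x = [(+0.6)·(-5) − (+0.4)·(-65)] / 17625 = +0.001305
∂h/∂y = [180·(+0.4) − 285·(+0.6)] / 17625 = -0.005617
|∇h| = √(0.001305² + -0.005617²) = 0.005767
Seepage velocity v = K·i/n = 17.0 × 0.005767 / 0.3 = 0.3268 m/day.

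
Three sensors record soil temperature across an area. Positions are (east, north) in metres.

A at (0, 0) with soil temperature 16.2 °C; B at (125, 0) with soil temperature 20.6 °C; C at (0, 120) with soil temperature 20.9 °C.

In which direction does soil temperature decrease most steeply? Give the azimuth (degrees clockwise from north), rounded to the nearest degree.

222°

∂T/∂x = (20.6 − 16.2) / (125 − 0) = +0.03520
∂T/∂y = (20.9 − 16.2) / (120 − 0) = +0.03917
Steepest decrease is along −∇f: components (-0.03520 E, -0.03917 N).
Azimuth = atan2(-0.03520, -0.03917) = 221.9° ≈ 222°.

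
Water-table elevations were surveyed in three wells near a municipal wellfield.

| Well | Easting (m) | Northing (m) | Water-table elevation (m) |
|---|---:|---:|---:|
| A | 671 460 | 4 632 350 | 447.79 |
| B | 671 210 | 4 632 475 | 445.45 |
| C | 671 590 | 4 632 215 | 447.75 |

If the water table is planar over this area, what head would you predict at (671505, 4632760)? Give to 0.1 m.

456.0 m

Three-point gradient (reference A): Δ to B = (-250, 125, -2.34), Δ to C = (130, -135, -0.04).
∂h/∂x = +0.01834, ∂h/∂y = +0.01795 (det = 17500).
h(671505, 4632760) = 447.79 + (+0.01834)·(45) + (+0.01795)·(410) = 447.79 +0.825 +7.361 = 455.976 m.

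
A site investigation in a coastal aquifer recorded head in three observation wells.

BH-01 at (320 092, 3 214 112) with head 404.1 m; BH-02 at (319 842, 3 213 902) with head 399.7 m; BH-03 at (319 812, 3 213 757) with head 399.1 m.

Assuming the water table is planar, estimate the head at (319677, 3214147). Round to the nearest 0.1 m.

Taking BH-01 as reference: BH-02−BH-01 = (-250, -210, -4.4); BH-03−BH-01 = (-280, -355, -5.0).
Determinant of the coordinate differences = (-250)·(-355) − (-280)·(-210) = 29950.
∂h/∂x = [(-4.4)·(-355) − (-5.0)·(-210)] / 29950 = +0.01710
∂h/∂y = [(-250)·(-5.0) − (-280)·(-4.4)] / 29950 = +0.0006010
h(319677, 3214147) = 404.1 + (+0.01710)·(-415) + (+0.0006010)·(35) = 404.1 -7.094 +0.021 = 397.027 m.

397.0 m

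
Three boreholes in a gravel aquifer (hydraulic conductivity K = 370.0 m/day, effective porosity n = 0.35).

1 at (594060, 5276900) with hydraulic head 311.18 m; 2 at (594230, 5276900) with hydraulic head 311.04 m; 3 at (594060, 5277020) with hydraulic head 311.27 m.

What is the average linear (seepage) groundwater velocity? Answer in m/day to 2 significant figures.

∂h/∂x = (311.04 − 311.18) / (594230 − 594060) = -0.0008235
∂h/∂y = (311.27 − 311.18) / (5277020 − 5276900) = +0.0007500
|∇h| = √(-0.0008235² + 0.0007500²) = 0.001114
Seepage velocity v = K·i/n = 370.0 × 0.001114 / 0.35 = 1.178 m/day.

1.2 m/day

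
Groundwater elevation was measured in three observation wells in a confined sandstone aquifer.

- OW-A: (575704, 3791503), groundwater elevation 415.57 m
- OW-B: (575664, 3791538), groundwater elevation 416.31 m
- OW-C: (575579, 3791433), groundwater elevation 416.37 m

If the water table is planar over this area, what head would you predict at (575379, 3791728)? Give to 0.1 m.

Differences from OW-A: to OW-B (Δx, Δy, Δh) = (-40, 35, +0.74); to OW-C = (-125, -70, +0.80).
Determinant of the coordinate differences = (-40)·(-70) − (-125)·35 = 7175.
∂h/∂x = [(+0.74)·(-70) − (+0.80)·35] / 7175 = -0.01112
∂h/∂y = [(-40)·(+0.80) − (-125)·(+0.74)] / 7175 = +0.008432
h(575379, 3791728) = 415.57 + (-0.01112)·(-325) + (+0.008432)·(225) = 415.57 +3.615 +1.897 = 421.082 m.

421.1 m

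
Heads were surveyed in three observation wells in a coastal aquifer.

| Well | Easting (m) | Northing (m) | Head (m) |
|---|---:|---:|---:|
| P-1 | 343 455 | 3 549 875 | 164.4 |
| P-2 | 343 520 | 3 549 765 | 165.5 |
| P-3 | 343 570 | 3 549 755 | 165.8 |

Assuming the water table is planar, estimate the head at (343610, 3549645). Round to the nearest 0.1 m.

Taking P-1 as reference: P-2−P-1 = (65, -110, +1.1); P-3−P-1 = (115, -120, +1.4).
Solve a·Δx + b·Δy = Δh: det = 65·(-120) − 115·(-110) = 4850.
∂h/∂x = [(+1.1)·(-120) − (+1.4)·(-110)] / 4850 = +0.004536
∂h/∂y = [65·(+1.4) − 115·(+1.1)] / 4850 = -0.007320
h(343610, 3549645) = 164.4 + (+0.004536)·(155) + (-0.007320)·(-230) = 164.4 +0.703 +1.684 = 166.787 m.

166.8 m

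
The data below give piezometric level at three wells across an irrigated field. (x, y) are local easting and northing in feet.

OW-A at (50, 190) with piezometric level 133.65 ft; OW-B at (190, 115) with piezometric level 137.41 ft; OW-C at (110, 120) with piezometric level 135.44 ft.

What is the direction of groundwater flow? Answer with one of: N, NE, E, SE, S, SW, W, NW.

W

Taking OW-A as reference: OW-B−OW-A = (140, -75, +3.76); OW-C−OW-A = (60, -70, +1.79).
Determinant of the coordinate differences = 140·(-70) − 60·(-75) = -5300.
∂h/∂x = [(+3.76)·(-70) − (+1.79)·(-75)] / -5300 = +0.02433
∂h/∂y = [140·(+1.79) − 60·(+3.76)] / -5300 = -0.004717
Flow = −∇h = (-0.02433 east, +0.004717 north), which points west.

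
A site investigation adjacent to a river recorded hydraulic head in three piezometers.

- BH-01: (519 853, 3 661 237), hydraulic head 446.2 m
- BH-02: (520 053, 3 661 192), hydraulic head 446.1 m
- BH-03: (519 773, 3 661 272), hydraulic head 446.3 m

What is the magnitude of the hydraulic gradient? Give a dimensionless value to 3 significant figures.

Taking BH-01 as reference: BH-02−BH-01 = (200, -45, -0.1); BH-03−BH-01 = (-80, 35, +0.1).
Solve a·Δx + b·Δy = Δh: det = 200·35 − (-80)·(-45) = 3400.
∂h/∂x = [(-0.1)·35 − (+0.1)·(-45)] / 3400 = +0.0002941
∂h/∂y = [200·(+0.1) − (-80)·(-0.1)] / 3400 = +0.003529
|∇h| = √(0.0002941² + 0.003529²) = 0.003541

0.00354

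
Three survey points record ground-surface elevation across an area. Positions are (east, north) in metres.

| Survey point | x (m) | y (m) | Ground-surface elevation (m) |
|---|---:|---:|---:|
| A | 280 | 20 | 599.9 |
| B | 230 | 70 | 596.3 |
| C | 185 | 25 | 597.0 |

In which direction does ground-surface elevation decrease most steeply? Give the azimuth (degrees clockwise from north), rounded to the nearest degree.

327°

Three-point gradient (reference A): Δ to B = (-50, 50, -3.6), Δ to C = (-95, 5, -2.9).
∂z/∂x = +0.02822, ∂z/∂y = -0.04378 (det = 4500).
Steepest decrease is along −∇f: components (-0.02822 E, +0.04378 N).
Azimuth = atan2(-0.02822, +0.04378) = 327.2° ≈ 327°.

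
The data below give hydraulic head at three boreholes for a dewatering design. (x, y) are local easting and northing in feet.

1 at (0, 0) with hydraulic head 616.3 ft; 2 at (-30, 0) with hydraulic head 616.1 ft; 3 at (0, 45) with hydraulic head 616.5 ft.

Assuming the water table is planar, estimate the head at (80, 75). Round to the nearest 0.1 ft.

∂h/∂x = (616.1 − 616.3) / (-30 − 0) = +0.006667
∂h/∂y = (616.5 − 616.3) / (45 − 0) = +0.004444
h(80, 75) = 616.3 + (+0.006667)·(80) + (+0.004444)·(75) = 616.3 +0.533 +0.333 = 617.167 ft.

617.2 ft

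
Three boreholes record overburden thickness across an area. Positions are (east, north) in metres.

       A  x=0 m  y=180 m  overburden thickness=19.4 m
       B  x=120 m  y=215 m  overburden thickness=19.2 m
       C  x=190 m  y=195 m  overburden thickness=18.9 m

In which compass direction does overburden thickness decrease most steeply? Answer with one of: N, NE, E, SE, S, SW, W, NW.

With d = a·x + b·y + c and A as origin, the differences give:
  120·a + 35·b = -0.2
  190·a + 15·b = -0.5
Eliminate b (×15 and ×35, subtract): -4850·a = 14.50 → a = ∂d/∂x = -0.002990
Back-substitute: b = ∂d/∂y = +0.004536.
Steepest decrease is along −∇f = (+0.002990 E, -0.004536 N) → southeast.

SE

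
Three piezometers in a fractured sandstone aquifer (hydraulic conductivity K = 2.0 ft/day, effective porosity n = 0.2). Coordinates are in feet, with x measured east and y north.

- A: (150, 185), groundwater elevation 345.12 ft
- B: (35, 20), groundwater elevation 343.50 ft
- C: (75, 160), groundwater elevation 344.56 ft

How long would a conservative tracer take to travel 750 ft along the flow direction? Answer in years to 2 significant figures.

25 years

Three-point gradient (reference A): Δ to B = (-115, -165, -1.62), Δ to C = (-75, -25, -0.56).
∂h/∂x = +0.005463, ∂h/∂y = +0.006011 (det = -9500).
|∇h| = √(0.005463² + 0.006011²) = 0.008123
Seepage velocity v = K·i/n = 2.0 × 0.008123 / 0.2 = 0.08123 ft/day.
t = 750 / 0.08123 = 9233 days = 25.3 years.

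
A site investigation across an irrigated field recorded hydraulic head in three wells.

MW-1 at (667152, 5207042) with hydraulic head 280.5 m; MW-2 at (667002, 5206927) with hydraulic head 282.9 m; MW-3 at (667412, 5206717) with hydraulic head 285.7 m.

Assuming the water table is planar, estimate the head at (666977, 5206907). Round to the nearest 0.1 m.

Differences from MW-1: to MW-2 (Δx, Δy, Δh) = (-150, -115, +2.4); to MW-3 = (260, -325, +5.2).
Solve a·Δx + b·Δy = Δh: det = (-150)·(-325) − 260·(-115) = 78650.
∂h/∂x = [(+2.4)·(-325) − (+5.2)·(-115)] / 78650 = -0.002314
∂h/∂y = [(-150)·(+5.2) − 260·(+2.4)] / 78650 = -0.01785
h(666977, 5206907) = 280.5 + (-0.002314)·(-175) + (-0.01785)·(-135) = 280.5 +0.405 +2.410 = 283.315 m.

283.3 m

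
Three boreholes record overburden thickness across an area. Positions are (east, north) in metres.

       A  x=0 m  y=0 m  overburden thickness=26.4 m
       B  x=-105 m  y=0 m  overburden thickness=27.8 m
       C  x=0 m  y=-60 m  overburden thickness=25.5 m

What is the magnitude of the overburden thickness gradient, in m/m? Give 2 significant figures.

∂d/∂x = (27.8 − 26.4) / (-105 − 0) = -0.01333
∂d/∂y = (25.5 − 26.4) / (-60 − 0) = +0.01500
|∇f| = √(-0.01333² + 0.01500²) = 0.02007 m/m

0.020 m/m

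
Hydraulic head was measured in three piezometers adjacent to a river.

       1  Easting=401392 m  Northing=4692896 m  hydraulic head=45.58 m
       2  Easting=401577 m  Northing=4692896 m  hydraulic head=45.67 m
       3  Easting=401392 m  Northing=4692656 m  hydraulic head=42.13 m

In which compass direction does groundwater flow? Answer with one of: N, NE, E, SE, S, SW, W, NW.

S

∂h/∂x = (45.67 − 45.58) / (401577 − 401392) = +0.0004865
∂h/∂y = (42.13 − 45.58) / (4692656 − 4692896) = +0.01437
Flow = −∇h = (-0.0004865 east, -0.01437 north), which points south.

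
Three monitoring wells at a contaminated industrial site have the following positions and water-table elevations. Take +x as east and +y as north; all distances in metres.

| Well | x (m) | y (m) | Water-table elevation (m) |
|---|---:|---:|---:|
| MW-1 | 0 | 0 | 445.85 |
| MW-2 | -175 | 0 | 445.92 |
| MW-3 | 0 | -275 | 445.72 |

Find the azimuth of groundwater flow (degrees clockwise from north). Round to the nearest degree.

140°

∂h/∂x = (445.92 − 445.85) / (-175 − 0) = -0.0004000
∂h/∂y = (445.72 − 445.85) / (-275 − 0) = +0.0004727
Flow direction (−∇h) has components (+0.0004000 E, -0.0004727 N).
Azimuth = atan2(E, N) = atan2(+0.0004000, -0.0004727) = 139.8° ≈ 140°.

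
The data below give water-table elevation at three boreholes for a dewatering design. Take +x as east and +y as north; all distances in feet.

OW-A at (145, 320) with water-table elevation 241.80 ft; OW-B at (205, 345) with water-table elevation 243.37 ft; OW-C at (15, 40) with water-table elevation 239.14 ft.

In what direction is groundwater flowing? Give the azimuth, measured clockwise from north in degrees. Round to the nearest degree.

277°

Taking OW-A as reference: OW-B−OW-A = (60, 25, +1.57); OW-C−OW-A = (-130, -280, -2.66).
Solve a·Δx + b·Δy = Δh: det = 60·(-280) − (-130)·25 = -13550.
∂h/∂x = [(+1.57)·(-280) − (-2.66)·25] / -13550 = +0.02754
∂h/∂y = [60·(-2.66) − (-130)·(+1.57)] / -13550 = -0.003284
Flow direction (−∇h) has components (-0.02754 E, +0.003284 N).
Azimuth = atan2(E, N) = atan2(-0.02754, +0.003284) = 276.8° ≈ 277°.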